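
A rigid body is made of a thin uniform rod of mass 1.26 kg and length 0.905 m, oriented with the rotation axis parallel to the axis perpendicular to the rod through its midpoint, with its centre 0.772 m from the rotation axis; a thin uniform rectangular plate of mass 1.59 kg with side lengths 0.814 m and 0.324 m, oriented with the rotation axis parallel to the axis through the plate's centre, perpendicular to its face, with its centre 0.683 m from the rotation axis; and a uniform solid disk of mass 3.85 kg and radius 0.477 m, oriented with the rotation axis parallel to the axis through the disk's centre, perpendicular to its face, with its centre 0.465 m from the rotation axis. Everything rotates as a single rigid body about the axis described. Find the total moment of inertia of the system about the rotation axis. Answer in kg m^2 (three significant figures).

2.95

Thin rod: I_cm = (1/12)ML² = (1/12)(1.26)(0.905)² = 0.085998 kg m^2; centre at d = 0.772 m, so the parallel axis theorem gives I = 0.085998 + (1.26)(0.772)² = 0.83694 kg m^2.
Rectangular plate: I_cm = (1/12)M(a²+b²) = (1/12)(1.59)[(0.814)² + (0.324)²] = 0.1017 kg m^2; centre at d = 0.683 m, so the parallel axis theorem gives I = 0.1017 + (1.59)(0.683)² = 0.84342 kg m^2.
Solid disk: I_cm = (1/2)MR² = (1/2)(3.85)(0.477)² = 0.43799 kg m^2; centre at d = 0.465 m, so the parallel axis theorem gives I = 0.43799 + (3.85)(0.465)² = 1.2705 kg m^2.
Total I = 0.83694 + 0.84342 + 1.2705 = 2.9508 kg m^2.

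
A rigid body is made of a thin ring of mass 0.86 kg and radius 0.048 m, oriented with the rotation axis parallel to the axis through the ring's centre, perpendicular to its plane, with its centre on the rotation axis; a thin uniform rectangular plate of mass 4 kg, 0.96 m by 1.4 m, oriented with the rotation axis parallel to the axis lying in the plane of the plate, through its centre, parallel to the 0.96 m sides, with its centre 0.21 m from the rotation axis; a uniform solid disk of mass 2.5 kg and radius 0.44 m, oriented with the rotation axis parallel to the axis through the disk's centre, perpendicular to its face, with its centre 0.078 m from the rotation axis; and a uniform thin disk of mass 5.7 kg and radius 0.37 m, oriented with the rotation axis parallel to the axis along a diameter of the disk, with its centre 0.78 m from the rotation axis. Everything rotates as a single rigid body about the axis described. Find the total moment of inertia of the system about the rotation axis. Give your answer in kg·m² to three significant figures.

4.75

Thin ring: I_cm = MR² = (0.86)(0.048)² = 0.0019814 kg·m²; axis through the centre, so I = 0.0019814 kg·m².
Rectangular plate: I_cm = (1/12)Mb² = (1/12)(4)(1.4)² = 0.65333 kg·m²; centre at d = 0.21 m, so I = I_cm + Md² gives I = 0.65333 + (4)(0.21)² = 0.82973 kg·m².
Solid disk: I_cm = (1/2)MR² = (1/2)(2.5)(0.44)² = 0.242 kg·m²; centre at d = 0.078 m, so I = I_cm + Md² gives I = 0.242 + (2.5)(0.078)² = 0.25721 kg·m².
Thin disk: I_cm = (1/4)MR² = (1/4)(5.7)(0.37)² = 0.19508 kg·m²; centre at d = 0.78 m, so I = I_cm + Md² gives I = 0.19508 + (5.7)(0.78)² = 3.663 kg·m².
Total I = 0.0019814 + 0.82973 + 0.25721 + 3.663 = 4.7519 kg·m².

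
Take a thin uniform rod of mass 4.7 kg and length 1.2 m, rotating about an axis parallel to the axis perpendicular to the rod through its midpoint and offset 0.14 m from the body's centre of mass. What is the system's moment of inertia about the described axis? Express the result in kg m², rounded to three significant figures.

I_cm = (1/12)ML² = (1/12)(4.7)(1.2)² = 0.564 kg m²; centre at d = 0.14 m, so the parallel axis theorem gives I = 0.564 + (4.7)(0.14)² = 0.65612 kg m².

0.656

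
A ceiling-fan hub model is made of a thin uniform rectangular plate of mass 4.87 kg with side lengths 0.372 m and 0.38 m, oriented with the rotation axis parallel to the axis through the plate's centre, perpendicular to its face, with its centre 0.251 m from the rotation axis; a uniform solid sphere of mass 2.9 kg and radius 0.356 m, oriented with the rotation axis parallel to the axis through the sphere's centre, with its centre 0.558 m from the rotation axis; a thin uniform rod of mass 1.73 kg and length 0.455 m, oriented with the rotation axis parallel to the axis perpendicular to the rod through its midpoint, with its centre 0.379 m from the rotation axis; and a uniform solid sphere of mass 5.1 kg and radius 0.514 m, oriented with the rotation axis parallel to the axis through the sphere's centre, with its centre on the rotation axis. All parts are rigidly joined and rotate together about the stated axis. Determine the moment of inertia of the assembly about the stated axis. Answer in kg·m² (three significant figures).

2.29

Rectangular plate: I_cm = (1/12)M(a²+b²) = (1/12)(4.87)[(0.372)² + (0.38)²] = 0.11476 kg·m²; centre at d = 0.251 m, so I = I_cm + Md² gives I = 0.11476 + (4.87)(0.251)² = 0.42158 kg·m².
Solid sphere: I_cm = (2/5)MR² = (2/5)(2.9)(0.356)² = 0.14701 kg·m²; centre at d = 0.558 m, so I = I_cm + Md² gives I = 0.14701 + (2.9)(0.558)² = 1.05 kg·m².
Thin rod: I_cm = (1/12)ML² = (1/12)(1.73)(0.455)² = 0.029846 kg·m²; centre at d = 0.379 m, so I = I_cm + Md² gives I = 0.029846 + (1.73)(0.379)² = 0.27835 kg·m².
Solid sphere: I_cm = (2/5)MR² = (2/5)(5.1)(0.514)² = 0.53896 kg·m²; axis through the centre, so I = 0.53896 kg·m².
Total I = 0.42158 + 1.05 + 0.27835 + 0.53896 = 2.2889 kg·m².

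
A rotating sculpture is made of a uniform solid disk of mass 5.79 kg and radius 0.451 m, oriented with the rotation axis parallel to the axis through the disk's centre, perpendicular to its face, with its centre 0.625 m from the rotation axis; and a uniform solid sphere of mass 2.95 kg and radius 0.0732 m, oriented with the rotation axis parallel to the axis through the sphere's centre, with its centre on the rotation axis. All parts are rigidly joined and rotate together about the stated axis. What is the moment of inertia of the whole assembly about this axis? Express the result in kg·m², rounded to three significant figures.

2.86

Solid disk: I_cm = (1/2)MR² = (1/2)(5.79)(0.451)² = 0.58885 kg·m²; centre at d = 0.625 m, so the parallel axis theorem gives I = 0.58885 + (5.79)(0.625)² = 2.8506 kg·m².
Solid sphere: I_cm = (2/5)MR² = (2/5)(2.95)(0.0732)² = 0.0063227 kg·m²; axis through the centre, so I = 0.0063227 kg·m².
Total I = 2.8506 + 0.0063227 = 2.8569 kg·m².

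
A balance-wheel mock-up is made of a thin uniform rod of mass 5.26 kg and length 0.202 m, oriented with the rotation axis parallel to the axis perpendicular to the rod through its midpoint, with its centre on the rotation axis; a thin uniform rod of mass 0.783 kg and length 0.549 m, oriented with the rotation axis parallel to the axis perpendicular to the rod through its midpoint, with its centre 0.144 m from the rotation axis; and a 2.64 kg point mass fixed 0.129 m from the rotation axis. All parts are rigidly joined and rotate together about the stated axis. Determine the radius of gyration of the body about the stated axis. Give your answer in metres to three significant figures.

0.106

Thin rod: I_cm = (1/12)ML² = (1/12)(5.26)(0.202)² = 0.017886 kg m^2; axis through the centre, so I = 0.017886 kg m^2.
Thin rod: I_cm = (1/12)ML² = (1/12)(0.783)(0.549)² = 0.019666 kg m^2; centre at d = 0.144 m, so the parallel axis theorem gives I = 0.019666 + (0.783)(0.144)² = 0.035903 kg m^2.
Point mass: I_cm = 0; centre at d = 0.129 m, so the parallel axis theorem gives I = 0 + (2.64)(0.129)² = 0.043932 kg m^2.
Total I = 0.097721 kg m^2; total mass M = 8.683 kg.
k = √(I/M) = √(0.097721/8.683) = 0.10609 m.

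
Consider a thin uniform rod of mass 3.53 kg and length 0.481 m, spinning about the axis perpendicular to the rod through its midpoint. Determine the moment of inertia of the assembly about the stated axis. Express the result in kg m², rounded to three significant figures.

0.0681

I_cm = (1/12)ML² = (1/12)(3.53)(0.481)² = 0.068059 kg m²; axis through the centre, so I = 0.068059 kg m².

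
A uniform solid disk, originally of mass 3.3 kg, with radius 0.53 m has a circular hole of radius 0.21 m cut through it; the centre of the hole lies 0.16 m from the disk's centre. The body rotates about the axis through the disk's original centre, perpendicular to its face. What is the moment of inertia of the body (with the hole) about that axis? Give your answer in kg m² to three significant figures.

Unpierced body about its centre: I₀ = (1/2)MR² = (1/2)(3.3)(0.53)² = 0.46349 kg m².
The removed disk has mass m = M·(r/R)² = (3.3)(0.21/0.53)² = 0.51808 kg (same uniform areal density).
Its moment of inertia about the rotation axis (parallel-axis theorem): I_hole = (1/2)mr² + md² = (1/2)(0.51808)(0.21)² + (0.51808)(0.16)² = 0.024687 kg m².
Treating the hole as negative mass, I = I₀ − I_hole = 0.46349 − 0.024687 = 0.4388 kg m².

0.439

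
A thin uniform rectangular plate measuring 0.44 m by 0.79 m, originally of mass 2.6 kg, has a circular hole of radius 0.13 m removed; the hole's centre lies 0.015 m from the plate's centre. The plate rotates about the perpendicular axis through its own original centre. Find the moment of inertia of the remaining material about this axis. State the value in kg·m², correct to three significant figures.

Unpierced body about its centre: I₀ = (1/12)M(a²+b²) = (1/12)(2.6)[(0.44)² + (0.79)²] = 0.17717 kg·m².
The removed disk has mass m = M·πr²/(ab) = (2.6)·π(0.13)²/(0.44·0.79) = 0.39713 kg (same uniform areal density).
Its moment of inertia about the rotation axis (parallel-axis theorem): I_hole = (1/2)mr² + md² = (1/2)(0.39713)(0.13)² + (0.39713)(0.015)² = 0.0034451 kg·m².
Treating the hole as negative mass, I = I₀ − I_hole = 0.17717 − 0.0034451 = 0.17372 kg·m².

0.174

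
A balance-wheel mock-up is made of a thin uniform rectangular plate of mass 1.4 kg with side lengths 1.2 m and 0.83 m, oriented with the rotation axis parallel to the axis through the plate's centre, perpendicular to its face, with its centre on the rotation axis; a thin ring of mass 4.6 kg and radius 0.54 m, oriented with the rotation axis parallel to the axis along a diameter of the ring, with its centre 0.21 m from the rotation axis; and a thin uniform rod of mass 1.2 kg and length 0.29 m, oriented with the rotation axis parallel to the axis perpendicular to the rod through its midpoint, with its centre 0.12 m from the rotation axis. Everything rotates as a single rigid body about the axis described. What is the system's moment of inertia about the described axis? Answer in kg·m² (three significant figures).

1.15

Rectangular plate: I_cm = (1/12)M(a²+b²) = (1/12)(1.4)[(1.2)² + (0.83)²] = 0.24837 kg·m²; axis through the centre, so I = 0.24837 kg·m².
Thin ring: I_cm = (1/2)MR² = (1/2)(4.6)(0.54)² = 0.67068 kg·m²; centre at d = 0.21 m, so I = I_cm + Md² gives I = 0.67068 + (4.6)(0.21)² = 0.87354 kg·m².
Thin rod: I_cm = (1/12)ML² = (1/12)(1.2)(0.29)² = 0.00841 kg·m²; centre at d = 0.12 m, so I = I_cm + Md² gives I = 0.00841 + (1.2)(0.12)² = 0.02569 kg·m².
Total I = 0.24837 + 0.87354 + 0.02569 = 1.1476 kg·m².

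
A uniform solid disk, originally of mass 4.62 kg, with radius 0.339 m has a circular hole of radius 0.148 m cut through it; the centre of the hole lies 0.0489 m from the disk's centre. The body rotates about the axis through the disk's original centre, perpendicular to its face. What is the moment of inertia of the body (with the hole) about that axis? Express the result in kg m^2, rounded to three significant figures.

0.254

Unpierced body about its centre: I₀ = (1/2)MR² = (1/2)(4.62)(0.339)² = 0.26547 kg m^2.
The removed disk has mass m = M·(r/R)² = (4.62)(0.148/0.339)² = 0.88057 kg (same uniform areal density).
Its moment of inertia about the rotation axis (parallel-axis theorem): I_hole = (1/2)mr² + md² = (1/2)(0.88057)(0.148)² + (0.88057)(0.0489)² = 0.01175 kg m^2.
Treating the hole as negative mass, I = I₀ − I_hole = 0.26547 − 0.01175 = 0.25372 kg m^2.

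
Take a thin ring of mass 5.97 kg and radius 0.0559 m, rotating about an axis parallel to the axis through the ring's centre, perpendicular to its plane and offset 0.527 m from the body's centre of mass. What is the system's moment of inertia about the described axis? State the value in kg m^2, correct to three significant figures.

I_cm = MR² = (5.97)(0.0559)² = 0.018655 kg m^2; centre at d = 0.527 m, so the parallel axis theorem gives I = 0.018655 + (5.97)(0.527)² = 1.6767 kg m^2.

1.68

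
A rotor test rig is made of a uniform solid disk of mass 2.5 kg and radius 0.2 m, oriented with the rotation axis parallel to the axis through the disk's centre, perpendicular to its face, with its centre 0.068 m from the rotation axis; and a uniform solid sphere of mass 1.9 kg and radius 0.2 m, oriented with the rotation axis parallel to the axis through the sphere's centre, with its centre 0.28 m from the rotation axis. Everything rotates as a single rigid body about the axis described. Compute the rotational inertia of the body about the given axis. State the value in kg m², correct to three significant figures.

Solid disk: I_cm = (1/2)MR² = (1/2)(2.5)(0.2)² = 0.05 kg m²; centre at d = 0.068 m, so the parallel axis theorem gives I = 0.05 + (2.5)(0.068)² = 0.06156 kg m².
Solid sphere: I_cm = (2/5)MR² = (2/5)(1.9)(0.2)² = 0.0304 kg m²; centre at d = 0.28 m, so the parallel axis theorem gives I = 0.0304 + (1.9)(0.28)² = 0.17936 kg m².
Total I = 0.06156 + 0.17936 = 0.24092 kg m².

0.241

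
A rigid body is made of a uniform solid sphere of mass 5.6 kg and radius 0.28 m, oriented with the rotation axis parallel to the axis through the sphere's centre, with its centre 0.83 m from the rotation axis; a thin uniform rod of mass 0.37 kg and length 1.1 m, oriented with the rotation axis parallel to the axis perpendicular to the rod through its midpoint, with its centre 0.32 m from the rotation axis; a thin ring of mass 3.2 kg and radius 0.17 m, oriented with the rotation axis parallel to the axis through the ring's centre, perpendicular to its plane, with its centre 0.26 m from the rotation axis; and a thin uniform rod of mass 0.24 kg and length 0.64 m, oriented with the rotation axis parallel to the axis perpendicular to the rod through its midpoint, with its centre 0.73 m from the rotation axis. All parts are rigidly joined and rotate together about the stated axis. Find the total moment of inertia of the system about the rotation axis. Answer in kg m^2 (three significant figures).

4.55

Solid sphere: I_cm = (2/5)MR² = (2/5)(5.6)(0.28)² = 0.17562 kg m^2; centre at d = 0.83 m, so the parallel axis theorem gives I = 0.17562 + (5.6)(0.83)² = 4.0335 kg m^2.
Thin rod: I_cm = (1/12)ML² = (1/12)(0.37)(1.1)² = 0.037308 kg m^2; centre at d = 0.32 m, so the parallel axis theorem gives I = 0.037308 + (0.37)(0.32)² = 0.075196 kg m^2.
Thin ring: I_cm = MR² = (3.2)(0.17)² = 0.09248 kg m^2; centre at d = 0.26 m, so the parallel axis theorem gives I = 0.09248 + (3.2)(0.26)² = 0.3088 kg m^2.
Thin rod: I_cm = (1/12)ML² = (1/12)(0.24)(0.64)² = 0.008192 kg m^2; centre at d = 0.73 m, so the parallel axis theorem gives I = 0.008192 + (0.24)(0.73)² = 0.13609 kg m^2.
Total I = 4.0335 + 0.075196 + 0.3088 + 0.13609 = 4.5535 kg m^2.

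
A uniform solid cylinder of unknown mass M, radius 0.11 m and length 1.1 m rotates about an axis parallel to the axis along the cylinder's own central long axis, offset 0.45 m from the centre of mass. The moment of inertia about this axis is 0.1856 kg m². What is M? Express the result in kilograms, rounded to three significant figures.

I = I_cm + Md² = (1/2)MR² + Md² = M·[0.5·(0.11)² + (0.45)²] = M·0.20855.
So M = 0.1856 / 0.20855 = 0.88995 kg.

0.890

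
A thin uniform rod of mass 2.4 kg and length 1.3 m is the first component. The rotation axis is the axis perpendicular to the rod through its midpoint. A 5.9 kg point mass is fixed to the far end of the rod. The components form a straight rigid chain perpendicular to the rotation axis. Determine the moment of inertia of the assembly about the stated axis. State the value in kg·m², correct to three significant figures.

Thin rod: I_cm = (1/12)ML² = (1/12)(2.4)(1.3)² = 0.338 kg·m²; axis through the centre, so I = 0.338 kg·m².
Point mass: I_cm = 0; centre at d = 0.65 m, so the parallel axis theorem gives I = 0 + (5.9)(0.65)² = 2.4928 kg·m².
Total I = 0.338 + 2.4928 = 2.8308 kg·m².

2.83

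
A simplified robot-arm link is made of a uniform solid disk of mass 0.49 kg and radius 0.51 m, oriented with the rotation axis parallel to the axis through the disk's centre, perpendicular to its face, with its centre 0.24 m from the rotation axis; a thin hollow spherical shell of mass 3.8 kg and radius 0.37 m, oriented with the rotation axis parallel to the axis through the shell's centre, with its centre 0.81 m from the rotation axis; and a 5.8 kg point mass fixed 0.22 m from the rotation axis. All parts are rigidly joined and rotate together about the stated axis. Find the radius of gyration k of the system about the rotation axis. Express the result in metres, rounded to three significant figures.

0.564

Solid disk: I_cm = (1/2)MR² = (1/2)(0.49)(0.51)² = 0.063725 kg m^2; centre at d = 0.24 m, so I = I_cm + Md² gives I = 0.063725 + (0.49)(0.24)² = 0.091949 kg m^2.
Spherical shell: I_cm = (2/3)MR² = (2/3)(3.8)(0.37)² = 0.34681 kg m^2; centre at d = 0.81 m, so I = I_cm + Md² gives I = 0.34681 + (3.8)(0.81)² = 2.84 kg m^2.
Point mass: I_cm = 0; centre at d = 0.22 m, so I = I_cm + Md² gives I = 0 + (5.8)(0.22)² = 0.28072 kg m^2.
Total I = 3.2127 kg m^2; total mass M = 10.09 kg.
k = √(I/M) = √(3.2127/10.09) = 0.56427 m.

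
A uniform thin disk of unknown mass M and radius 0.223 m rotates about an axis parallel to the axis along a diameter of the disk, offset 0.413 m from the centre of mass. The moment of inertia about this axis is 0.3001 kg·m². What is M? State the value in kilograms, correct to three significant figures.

I = I_cm + Md² = (1/4)MR² + Md² = M·[0.25·(0.223)² + (0.413)²] = M·0.183.
So M = 0.3001 / 0.183 = 1.6399 kg.

1.64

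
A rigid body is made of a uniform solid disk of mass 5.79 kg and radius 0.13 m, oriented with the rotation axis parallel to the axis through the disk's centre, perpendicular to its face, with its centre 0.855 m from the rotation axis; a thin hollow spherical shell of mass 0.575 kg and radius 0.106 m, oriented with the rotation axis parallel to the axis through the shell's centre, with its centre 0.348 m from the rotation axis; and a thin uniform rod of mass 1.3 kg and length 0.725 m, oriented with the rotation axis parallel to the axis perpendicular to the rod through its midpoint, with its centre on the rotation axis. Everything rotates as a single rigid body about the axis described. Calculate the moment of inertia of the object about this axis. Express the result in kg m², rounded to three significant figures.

Solid disk: I_cm = (1/2)MR² = (1/2)(5.79)(0.13)² = 0.048926 kg m²; centre at d = 0.855 m, so the parallel axis theorem gives I = 0.048926 + (5.79)(0.855)² = 4.2816 kg m².
Spherical shell: I_cm = (2/3)MR² = (2/3)(0.575)(0.106)² = 0.0043071 kg m²; centre at d = 0.348 m, so the parallel axis theorem gives I = 0.0043071 + (0.575)(0.348)² = 0.073942 kg m².
Thin rod: I_cm = (1/12)ML² = (1/12)(1.3)(0.725)² = 0.056943 kg m²; axis through the centre, so I = 0.056943 kg m².
Total I = 4.2816 + 0.073942 + 0.056943 = 4.4124 kg m².

4.41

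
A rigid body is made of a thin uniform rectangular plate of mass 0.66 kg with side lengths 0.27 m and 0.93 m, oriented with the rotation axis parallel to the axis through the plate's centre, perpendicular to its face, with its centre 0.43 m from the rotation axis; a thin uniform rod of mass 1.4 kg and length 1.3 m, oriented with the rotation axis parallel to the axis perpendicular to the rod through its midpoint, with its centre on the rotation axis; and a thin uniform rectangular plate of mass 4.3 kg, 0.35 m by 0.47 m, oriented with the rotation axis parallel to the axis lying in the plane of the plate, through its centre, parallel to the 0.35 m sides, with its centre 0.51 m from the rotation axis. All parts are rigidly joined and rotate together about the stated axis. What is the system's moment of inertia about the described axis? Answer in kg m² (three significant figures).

1.57

Rectangular plate: I_cm = (1/12)M(a²+b²) = (1/12)(0.66)[(0.27)² + (0.93)²] = 0.051579 kg m²; centre at d = 0.43 m, so I = I_cm + Md² gives I = 0.051579 + (0.66)(0.43)² = 0.17361 kg m².
Thin rod: I_cm = (1/12)ML² = (1/12)(1.4)(1.3)² = 0.19717 kg m²; axis through the centre, so I = 0.19717 kg m².
Rectangular plate: I_cm = (1/12)Mb² = (1/12)(4.3)(0.47)² = 0.079156 kg m²; centre at d = 0.51 m, so I = I_cm + Md² gives I = 0.079156 + (4.3)(0.51)² = 1.1976 kg m².
Total I = 0.17361 + 0.19717 + 1.1976 = 1.5684 kg m².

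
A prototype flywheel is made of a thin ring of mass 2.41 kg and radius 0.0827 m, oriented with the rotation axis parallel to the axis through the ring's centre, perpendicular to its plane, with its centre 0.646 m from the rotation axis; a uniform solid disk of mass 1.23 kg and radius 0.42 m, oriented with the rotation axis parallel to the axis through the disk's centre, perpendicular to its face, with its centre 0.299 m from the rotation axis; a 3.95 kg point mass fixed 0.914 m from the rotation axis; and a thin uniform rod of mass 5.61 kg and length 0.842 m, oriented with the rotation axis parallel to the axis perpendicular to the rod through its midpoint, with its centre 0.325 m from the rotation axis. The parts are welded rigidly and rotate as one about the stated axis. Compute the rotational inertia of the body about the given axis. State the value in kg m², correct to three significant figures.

5.46

Thin ring: I_cm = MR² = (2.41)(0.0827)² = 0.016483 kg m²; centre at d = 0.646 m, so the parallel axis theorem gives I = 0.016483 + (2.41)(0.646)² = 1.0222 kg m².
Solid disk: I_cm = (1/2)MR² = (1/2)(1.23)(0.42)² = 0.10849 kg m²; centre at d = 0.299 m, so the parallel axis theorem gives I = 0.10849 + (1.23)(0.299)² = 0.21845 kg m².
Point mass: I_cm = 0; centre at d = 0.914 m, so the parallel axis theorem gives I = 0 + (3.95)(0.914)² = 3.2998 kg m².
Thin rod: I_cm = (1/12)ML² = (1/12)(5.61)(0.842)² = 0.33144 kg m²; centre at d = 0.325 m, so the parallel axis theorem gives I = 0.33144 + (5.61)(0.325)² = 0.924 kg m².
Total I = 1.0222 + 0.21845 + 3.2998 + 0.924 = 5.4645 kg m².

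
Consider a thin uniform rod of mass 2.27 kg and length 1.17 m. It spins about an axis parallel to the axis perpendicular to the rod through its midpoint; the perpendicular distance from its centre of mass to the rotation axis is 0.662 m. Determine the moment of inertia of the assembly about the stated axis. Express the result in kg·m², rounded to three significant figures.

1.25

I_cm = (1/12)ML² = (1/12)(2.27)(1.17)² = 0.25895 kg·m²; centre at d = 0.662 m, so the parallel axis theorem gives I = 0.25895 + (2.27)(0.662)² = 1.2538 kg·m².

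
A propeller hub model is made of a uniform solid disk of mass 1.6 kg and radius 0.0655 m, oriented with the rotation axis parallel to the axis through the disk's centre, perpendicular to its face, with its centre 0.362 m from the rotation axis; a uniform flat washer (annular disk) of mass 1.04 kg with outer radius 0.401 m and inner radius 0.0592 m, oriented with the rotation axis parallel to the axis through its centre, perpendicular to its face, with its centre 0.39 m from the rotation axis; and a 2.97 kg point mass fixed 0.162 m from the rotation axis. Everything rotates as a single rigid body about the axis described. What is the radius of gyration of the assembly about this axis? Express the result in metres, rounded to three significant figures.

0.309

Solid disk: I_cm = (1/2)MR² = (1/2)(1.6)(0.0655)² = 0.0034322 kg·m²; centre at d = 0.362 m, so the parallel axis theorem gives I = 0.0034322 + (1.6)(0.362)² = 0.2131 kg·m².
Annular disk: I_cm = (1/2)M(R²+r²) = (1/2)(1.04)[(0.401)² + (0.0592)²] = 0.085439 kg·m²; centre at d = 0.39 m, so the parallel axis theorem gives I = 0.085439 + (1.04)(0.39)² = 0.24362 kg·m².
Point mass: I_cm = 0; centre at d = 0.162 m, so the parallel axis theorem gives I = 0 + (2.97)(0.162)² = 0.077945 kg·m².
Total I = 0.53467 kg·m²; total mass M = 5.61 kg.
k = √(I/M) = √(0.53467/5.61) = 0.30872 m.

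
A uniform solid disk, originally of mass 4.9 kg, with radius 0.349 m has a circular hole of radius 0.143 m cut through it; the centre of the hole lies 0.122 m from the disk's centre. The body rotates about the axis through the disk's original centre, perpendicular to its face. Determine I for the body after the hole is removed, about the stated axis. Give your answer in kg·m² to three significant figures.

Unpierced body about its centre: I₀ = (1/2)MR² = (1/2)(4.9)(0.349)² = 0.29841 kg·m².
The removed disk has mass m = M·(r/R)² = (4.9)(0.143/0.349)² = 0.82265 kg (same uniform areal density).
Its moment of inertia about the rotation axis (parallel-axis theorem): I_hole = (1/2)mr² + md² = (1/2)(0.82265)(0.143)² + (0.82265)(0.122)² = 0.020656 kg·m².
Treating the hole as negative mass, I = I₀ − I_hole = 0.29841 − 0.020656 = 0.27776 kg·m².

0.278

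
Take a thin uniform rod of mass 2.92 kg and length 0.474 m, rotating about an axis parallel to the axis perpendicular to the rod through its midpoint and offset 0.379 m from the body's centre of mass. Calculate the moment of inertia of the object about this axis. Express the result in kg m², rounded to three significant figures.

I_cm = (1/12)ML² = (1/12)(2.92)(0.474)² = 0.054671 kg m²; centre at d = 0.379 m, so I = I_cm + Md² gives I = 0.054671 + (2.92)(0.379)² = 0.4741 kg m².

0.474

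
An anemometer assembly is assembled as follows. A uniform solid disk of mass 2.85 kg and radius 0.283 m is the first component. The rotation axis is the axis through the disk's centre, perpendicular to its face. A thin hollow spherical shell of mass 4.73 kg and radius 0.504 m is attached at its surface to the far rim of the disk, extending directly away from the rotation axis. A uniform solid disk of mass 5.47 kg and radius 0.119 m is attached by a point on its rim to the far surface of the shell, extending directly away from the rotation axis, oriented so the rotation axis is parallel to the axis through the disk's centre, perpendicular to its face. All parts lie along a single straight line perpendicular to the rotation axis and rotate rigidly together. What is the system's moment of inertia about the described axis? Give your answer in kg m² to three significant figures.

14.8

Solid disk: I_cm = (1/2)MR² = (1/2)(2.85)(0.283)² = 0.11413 kg m²; axis through the centre, so I = 0.11413 kg m².
Spherical shell: I_cm = (2/3)MR² = (2/3)(4.73)(0.504)² = 0.801 kg m²; centre at d = 0.283 + 0.504 = 0.787 m, so I = I_cm + Md² gives I = 0.801 + (4.73)(0.787)² = 3.7306 kg m².
Solid disk: I_cm = (1/2)MR² = (1/2)(5.47)(0.119)² = 0.03873 kg m²; centre at d = 0.283 + 0.504 + 0.504 + 0.119 = 1.41 m, so I = I_cm + Md² gives I = 0.03873 + (5.47)(1.41)² = 10.914 kg m².
Total I = 0.11413 + 3.7306 + 10.914 = 14.758 kg m².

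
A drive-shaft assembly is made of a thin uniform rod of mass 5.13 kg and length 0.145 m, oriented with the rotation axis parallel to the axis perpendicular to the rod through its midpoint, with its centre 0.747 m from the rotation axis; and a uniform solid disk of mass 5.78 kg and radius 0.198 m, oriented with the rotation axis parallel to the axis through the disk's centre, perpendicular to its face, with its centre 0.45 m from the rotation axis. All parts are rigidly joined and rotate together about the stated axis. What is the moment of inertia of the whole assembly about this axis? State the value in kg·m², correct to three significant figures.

Thin rod: I_cm = (1/12)ML² = (1/12)(5.13)(0.145)² = 0.0089882 kg·m²; centre at d = 0.747 m, so the parallel axis theorem gives I = 0.0089882 + (5.13)(0.747)² = 2.8716 kg·m².
Solid disk: I_cm = (1/2)MR² = (1/2)(5.78)(0.198)² = 0.1133 kg·m²; centre at d = 0.45 m, so the parallel axis theorem gives I = 0.1133 + (5.78)(0.45)² = 1.2837 kg·m².
Total I = 2.8716 + 1.2837 = 4.1553 kg·m².

4.16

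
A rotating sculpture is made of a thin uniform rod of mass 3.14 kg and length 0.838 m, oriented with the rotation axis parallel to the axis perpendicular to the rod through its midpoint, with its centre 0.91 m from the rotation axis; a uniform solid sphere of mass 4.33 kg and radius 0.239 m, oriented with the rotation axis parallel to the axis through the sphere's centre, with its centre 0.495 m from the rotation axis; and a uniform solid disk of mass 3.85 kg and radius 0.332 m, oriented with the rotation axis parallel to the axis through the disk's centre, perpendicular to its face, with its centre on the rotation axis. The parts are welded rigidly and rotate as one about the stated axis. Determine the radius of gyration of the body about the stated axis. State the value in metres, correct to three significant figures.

Thin rod: I_cm = (1/12)ML² = (1/12)(3.14)(0.838)² = 0.18375 kg m²; centre at d = 0.91 m, so I = I_cm + Md² gives I = 0.18375 + (3.14)(0.91)² = 2.784 kg m².
Solid sphere: I_cm = (2/5)MR² = (2/5)(4.33)(0.239)² = 0.098934 kg m²; centre at d = 0.495 m, so I = I_cm + Md² gives I = 0.098934 + (4.33)(0.495)² = 1.1599 kg m².
Solid disk: I_cm = (1/2)MR² = (1/2)(3.85)(0.332)² = 0.21218 kg m²; axis through the centre, so I = 0.21218 kg m².
Total I = 4.1561 kg m²; total mass M = 11.32 kg.
k = √(I/M) = √(4.1561/11.32) = 0.60592 m.

0.606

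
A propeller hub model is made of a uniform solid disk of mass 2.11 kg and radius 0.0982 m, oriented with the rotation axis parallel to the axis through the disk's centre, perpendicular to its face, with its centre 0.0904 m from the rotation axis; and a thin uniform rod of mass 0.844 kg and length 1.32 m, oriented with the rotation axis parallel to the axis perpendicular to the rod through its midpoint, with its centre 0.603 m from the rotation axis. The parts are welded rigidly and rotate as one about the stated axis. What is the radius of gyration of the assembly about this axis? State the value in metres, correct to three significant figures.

0.393

Solid disk: I_cm = (1/2)MR² = (1/2)(2.11)(0.0982)² = 0.010174 kg m^2; centre at d = 0.0904 m, so I = I_cm + Md² gives I = 0.010174 + (2.11)(0.0904)² = 0.027417 kg m^2.
Thin rod: I_cm = (1/12)ML² = (1/12)(0.844)(1.32)² = 0.12255 kg m^2; centre at d = 0.603 m, so I = I_cm + Md² gives I = 0.12255 + (0.844)(0.603)² = 0.42943 kg m^2.
Total I = 0.45685 kg m^2; total mass M = 2.954 kg.
k = √(I/M) = √(0.45685/2.954) = 0.39326 m.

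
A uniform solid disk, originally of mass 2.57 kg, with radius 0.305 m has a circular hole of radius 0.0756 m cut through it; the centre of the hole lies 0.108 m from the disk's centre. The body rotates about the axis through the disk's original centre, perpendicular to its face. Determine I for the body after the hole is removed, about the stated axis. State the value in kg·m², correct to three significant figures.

Unpierced body about its centre: I₀ = (1/2)MR² = (1/2)(2.57)(0.305)² = 0.11954 kg·m².
The removed disk has mass m = M·(r/R)² = (2.57)(0.0756/0.305)² = 0.1579 kg (same uniform areal density).
Its moment of inertia about the rotation axis (parallel-axis theorem): I_hole = (1/2)mr² + md² = (1/2)(0.1579)(0.0756)² + (0.1579)(0.108)² = 0.0022929 kg·m².
Treating the hole as negative mass, I = I₀ − I_hole = 0.11954 − 0.0022929 = 0.11724 kg·m².

0.117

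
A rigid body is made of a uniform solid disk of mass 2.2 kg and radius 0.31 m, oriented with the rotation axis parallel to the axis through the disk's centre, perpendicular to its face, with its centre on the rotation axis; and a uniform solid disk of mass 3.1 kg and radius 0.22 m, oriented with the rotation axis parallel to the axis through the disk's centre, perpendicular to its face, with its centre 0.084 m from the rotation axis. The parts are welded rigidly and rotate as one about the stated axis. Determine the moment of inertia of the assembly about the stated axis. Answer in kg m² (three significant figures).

Solid disk: I_cm = (1/2)MR² = (1/2)(2.2)(0.31)² = 0.10571 kg m²; axis through the centre, so I = 0.10571 kg m².
Solid disk: I_cm = (1/2)MR² = (1/2)(3.1)(0.22)² = 0.07502 kg m²; centre at d = 0.084 m, so the parallel axis theorem gives I = 0.07502 + (3.1)(0.084)² = 0.096894 kg m².
Total I = 0.10571 + 0.096894 = 0.2026 kg m².

0.203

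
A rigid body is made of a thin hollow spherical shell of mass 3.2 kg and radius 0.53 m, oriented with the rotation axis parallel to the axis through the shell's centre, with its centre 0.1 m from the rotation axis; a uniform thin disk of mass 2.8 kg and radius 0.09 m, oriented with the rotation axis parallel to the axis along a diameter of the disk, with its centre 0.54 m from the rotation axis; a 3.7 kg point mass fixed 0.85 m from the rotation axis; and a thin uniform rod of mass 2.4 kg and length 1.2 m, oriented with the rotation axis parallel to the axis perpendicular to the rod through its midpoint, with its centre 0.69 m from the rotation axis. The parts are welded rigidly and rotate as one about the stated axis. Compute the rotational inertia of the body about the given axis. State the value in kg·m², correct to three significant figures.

Spherical shell: I_cm = (2/3)MR² = (2/3)(3.2)(0.53)² = 0.59925 kg·m²; centre at d = 0.1 m, so the parallel axis theorem gives I = 0.59925 + (3.2)(0.1)² = 0.63125 kg·m².
Thin disk: I_cm = (1/4)MR² = (1/4)(2.8)(0.09)² = 0.00567 kg·m²; centre at d = 0.54 m, so the parallel axis theorem gives I = 0.00567 + (2.8)(0.54)² = 0.82215 kg·m².
Point mass: I_cm = 0; centre at d = 0.85 m, so the parallel axis theorem gives I = 0 + (3.7)(0.85)² = 2.6732 kg·m².
Thin rod: I_cm = (1/12)ML² = (1/12)(2.4)(1.2)² = 0.288 kg·m²; centre at d = 0.69 m, so the parallel axis theorem gives I = 0.288 + (2.4)(0.69)² = 1.4306 kg·m².
Total I = 0.63125 + 0.82215 + 2.6732 + 1.4306 = 5.5573 kg·m².

5.56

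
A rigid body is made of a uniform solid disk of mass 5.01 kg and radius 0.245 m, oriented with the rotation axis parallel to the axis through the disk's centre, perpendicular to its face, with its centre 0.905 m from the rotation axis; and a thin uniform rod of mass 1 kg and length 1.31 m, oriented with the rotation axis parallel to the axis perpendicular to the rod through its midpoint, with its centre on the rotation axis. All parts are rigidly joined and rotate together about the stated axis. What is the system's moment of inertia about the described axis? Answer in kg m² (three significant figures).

Solid disk: I_cm = (1/2)MR² = (1/2)(5.01)(0.245)² = 0.15036 kg m²; centre at d = 0.905 m, so I = I_cm + Md² gives I = 0.15036 + (5.01)(0.905)² = 4.2537 kg m².
Thin rod: I_cm = (1/12)ML² = (1/12)(1)(1.31)² = 0.14301 kg m²; axis through the centre, so I = 0.14301 kg m².
Total I = 4.2537 + 0.14301 = 4.3967 kg m².

4.40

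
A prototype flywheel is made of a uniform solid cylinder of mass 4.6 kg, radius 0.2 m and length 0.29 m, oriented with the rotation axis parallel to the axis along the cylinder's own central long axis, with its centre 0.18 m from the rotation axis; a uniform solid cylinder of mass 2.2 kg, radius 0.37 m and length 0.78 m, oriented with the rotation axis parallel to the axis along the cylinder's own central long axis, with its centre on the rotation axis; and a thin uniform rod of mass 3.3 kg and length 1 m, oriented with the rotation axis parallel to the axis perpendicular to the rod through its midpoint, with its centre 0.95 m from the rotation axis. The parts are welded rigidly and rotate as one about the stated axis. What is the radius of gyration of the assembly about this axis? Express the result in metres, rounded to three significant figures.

Solid cylinder: I_cm = (1/2)MR² = (1/2)(4.6)(0.2)² = 0.092 kg·m²; centre at d = 0.18 m, so the parallel axis theorem gives I = 0.092 + (4.6)(0.18)² = 0.24104 kg·m².
Solid cylinder: I_cm = (1/2)MR² = (1/2)(2.2)(0.37)² = 0.15059 kg·m²; axis through the centre, so I = 0.15059 kg·m².
Thin rod: I_cm = (1/12)ML² = (1/12)(3.3)(1)² = 0.275 kg·m²; centre at d = 0.95 m, so the parallel axis theorem gives I = 0.275 + (3.3)(0.95)² = 3.2532 kg·m².
Total I = 3.6449 kg·m²; total mass M = 10.1 kg.
k = √(I/M) = √(3.6449/10.1) = 0.60073 m.

0.601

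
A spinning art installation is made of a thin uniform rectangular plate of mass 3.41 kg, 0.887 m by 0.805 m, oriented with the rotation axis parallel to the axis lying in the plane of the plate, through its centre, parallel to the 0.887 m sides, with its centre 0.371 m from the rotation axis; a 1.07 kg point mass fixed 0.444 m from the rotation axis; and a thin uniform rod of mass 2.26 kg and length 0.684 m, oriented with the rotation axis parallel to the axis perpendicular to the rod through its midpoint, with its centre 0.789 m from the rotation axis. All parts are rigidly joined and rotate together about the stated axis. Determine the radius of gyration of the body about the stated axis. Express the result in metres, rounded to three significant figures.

Rectangular plate: I_cm = (1/12)Mb² = (1/12)(3.41)(0.805)² = 0.18415 kg m^2; centre at d = 0.371 m, so I = I_cm + Md² gives I = 0.18415 + (3.41)(0.371)² = 0.6535 kg m^2.
Point mass: I_cm = 0; centre at d = 0.444 m, so I = I_cm + Md² gives I = 0 + (1.07)(0.444)² = 0.21094 kg m^2.
Thin rod: I_cm = (1/12)ML² = (1/12)(2.26)(0.684)² = 0.088113 kg m^2; centre at d = 0.789 m, so I = I_cm + Md² gives I = 0.088113 + (2.26)(0.789)² = 1.495 kg m^2.
Total I = 2.3594 kg m^2; total mass M = 6.74 kg.
k = √(I/M) = √(2.3594/6.74) = 0.59166 m.

0.592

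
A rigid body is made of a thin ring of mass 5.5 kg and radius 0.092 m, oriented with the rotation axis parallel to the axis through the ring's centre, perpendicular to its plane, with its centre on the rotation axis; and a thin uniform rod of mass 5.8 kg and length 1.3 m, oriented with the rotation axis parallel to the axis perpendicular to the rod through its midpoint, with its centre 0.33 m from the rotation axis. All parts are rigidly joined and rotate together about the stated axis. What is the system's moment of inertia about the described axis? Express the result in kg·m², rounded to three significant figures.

Thin ring: I_cm = MR² = (5.5)(0.092)² = 0.046552 kg·m²; axis through the centre, so I = 0.046552 kg·m².
Thin rod: I_cm = (1/12)ML² = (1/12)(5.8)(1.3)² = 0.81683 kg·m²; centre at d = 0.33 m, so the parallel axis theorem gives I = 0.81683 + (5.8)(0.33)² = 1.4485 kg·m².
Total I = 0.046552 + 1.4485 = 1.495 kg·m².

1.50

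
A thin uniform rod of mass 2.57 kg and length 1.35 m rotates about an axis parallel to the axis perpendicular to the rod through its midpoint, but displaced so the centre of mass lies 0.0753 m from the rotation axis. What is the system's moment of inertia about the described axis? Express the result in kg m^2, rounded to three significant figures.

0.405

I_cm = (1/12)ML² = (1/12)(2.57)(1.35)² = 0.39032 kg m^2; centre at d = 0.0753 m, so I = I_cm + Md² gives I = 0.39032 + (2.57)(0.0753)² = 0.40489 kg m^2.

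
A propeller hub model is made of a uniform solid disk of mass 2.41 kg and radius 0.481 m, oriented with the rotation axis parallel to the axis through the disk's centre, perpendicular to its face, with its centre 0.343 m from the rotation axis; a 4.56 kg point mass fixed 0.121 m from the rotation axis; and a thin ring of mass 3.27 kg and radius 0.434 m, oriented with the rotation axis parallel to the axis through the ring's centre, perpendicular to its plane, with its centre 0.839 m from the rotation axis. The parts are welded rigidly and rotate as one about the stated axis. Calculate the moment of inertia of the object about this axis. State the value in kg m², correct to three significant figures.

Solid disk: I_cm = (1/2)MR² = (1/2)(2.41)(0.481)² = 0.27879 kg m²; centre at d = 0.343 m, so I = I_cm + Md² gives I = 0.27879 + (2.41)(0.343)² = 0.56232 kg m².
Point mass: I_cm = 0; centre at d = 0.121 m, so I = I_cm + Md² gives I = 0 + (4.56)(0.121)² = 0.066763 kg m².
Thin ring: I_cm = MR² = (3.27)(0.434)² = 0.61592 kg m²; centre at d = 0.839 m, so I = I_cm + Md² gives I = 0.61592 + (3.27)(0.839)² = 2.9177 kg m².
Total I = 0.56232 + 0.066763 + 2.9177 = 3.5468 kg m².

3.55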